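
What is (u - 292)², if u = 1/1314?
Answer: 147215713969/1726596 ≈ 85264.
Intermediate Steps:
u = 1/1314 ≈ 0.00076103
(u - 292)² = (1/1314 - 292)² = (-383687/1314)² = 147215713969/1726596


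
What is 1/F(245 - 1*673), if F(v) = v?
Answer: -1/428 ≈ -0.0023364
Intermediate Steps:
1/F(245 - 1*673) = 1/(245 - 1*673) = 1/(245 - 673) = 1/(-428) = -1/428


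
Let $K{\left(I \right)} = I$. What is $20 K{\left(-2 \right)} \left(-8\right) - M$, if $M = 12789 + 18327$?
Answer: $-30796$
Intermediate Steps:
$M = 31116$
$20 K{\left(-2 \right)} \left(-8\right) - M = 20 \left(-2\right) \left(-8\right) - 31116 = \left(-40\right) \left(-8\right) - 31116 = 320 - 31116 = -30796$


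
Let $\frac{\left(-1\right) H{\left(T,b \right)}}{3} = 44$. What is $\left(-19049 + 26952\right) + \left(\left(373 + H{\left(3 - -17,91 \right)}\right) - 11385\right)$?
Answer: $-3241$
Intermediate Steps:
$H{\left(T,b \right)} = -132$ ($H{\left(T,b \right)} = \left(-3\right) 44 = -132$)
$\left(-19049 + 26952\right) + \left(\left(373 + H{\left(3 - -17,91 \right)}\right) - 11385\right) = \left(-19049 + 26952\right) + \left(\left(373 - 132\right) - 11385\right) = 7903 + \left(241 - 11385\right) = 7903 - 11144 = -3241$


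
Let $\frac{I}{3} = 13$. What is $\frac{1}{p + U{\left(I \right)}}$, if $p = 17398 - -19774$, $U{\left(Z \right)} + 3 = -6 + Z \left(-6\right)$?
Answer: $\frac{1}{36929} \approx 2.7079 \cdot 10^{-5}$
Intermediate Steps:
$I = 39$ ($I = 3 \cdot 13 = 39$)
$U{\left(Z \right)} = -9 - 6 Z$ ($U{\left(Z \right)} = -3 + \left(-6 + Z \left(-6\right)\right) = -3 - \left(6 + 6 Z\right) = -9 - 6 Z$)
$p = 37172$ ($p = 17398 + 19774 = 37172$)
$\frac{1}{p + U{\left(I \right)}} = \frac{1}{37172 - 243} = \frac{1}{36929}$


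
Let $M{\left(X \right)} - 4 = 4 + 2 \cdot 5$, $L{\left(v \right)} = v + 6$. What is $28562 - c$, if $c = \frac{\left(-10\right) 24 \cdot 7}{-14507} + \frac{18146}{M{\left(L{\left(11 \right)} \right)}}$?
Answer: $\frac{3597503275}{130563} \approx 27554.0$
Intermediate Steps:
$L{\left(v \right)} = 6 + v$
$M{\left(X \right)} = 18$ ($M{\left(X \right)} = 4 + \left(4 + 2 \cdot 5\right) = 4 + \left(4 + 10\right) = 4 + 14 = 18$)
$c = \frac{131637131}{130563}$ ($c = \frac{\left(-10\right) 24 \cdot 7}{-14507} + \frac{18146}{18} = \left(-240\right) 7 \left(- \frac{1}{14507}\right) + 18146 \cdot \frac{1}{18} = \left(-1680\right) \left(- \frac{1}{14507}\right) + \frac{9073}{9} = \frac{1680}{14507} + \frac{9073}{9} = \frac{131637131}{130563} \approx 1008.2$)
$28562 - c = 28562 - \frac{131637131}{130563} = \frac{3597503275}{130563}$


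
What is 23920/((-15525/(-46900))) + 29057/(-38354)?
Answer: 74829403621/1035558 ≈ 72260.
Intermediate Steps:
23920/((-15525/(-46900))) + 29057/(-38354) = 23920/((-15525*(-1/46900))) + 29057*(-1/38354) = 23920/(621/1876) - 29057/38354 = 23920*(1876/621) - 29057/38354 = 1951040/27 - 29057/38354 = 74829403621/1035558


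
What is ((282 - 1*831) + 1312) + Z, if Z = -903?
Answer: -140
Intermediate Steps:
((282 - 1*831) + 1312) + Z = ((282 - 1*831) + 1312) - 903 = ((282 - 831) + 1312) - 903 = (-549 + 1312) - 903 = 763 - 903 = -140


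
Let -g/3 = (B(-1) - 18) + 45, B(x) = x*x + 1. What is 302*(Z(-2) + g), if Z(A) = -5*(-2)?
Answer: -23254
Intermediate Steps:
B(x) = 1 + x² (B(x) = x² + 1 = 1 + x²)
g = -87 (g = -3*(((1 + (-1)²) - 18) + 45) = -3*(((1 + 1) - 18) + 45) = -3*((2 - 18) + 45) = -3*(-16 + 45) = -3*29 = -87)
Z(A) = 10
302*(Z(-2) + g) = 302*(10 - 87) = 302*(-77) = -23254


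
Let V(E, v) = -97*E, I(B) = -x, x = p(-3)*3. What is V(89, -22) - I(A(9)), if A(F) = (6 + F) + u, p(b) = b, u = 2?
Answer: -8642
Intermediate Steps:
A(F) = 8 + F (A(F) = (6 + F) + 2 = 8 + F)
x = -9 (x = -3*3 = -9)
I(B) = 9 (I(B) = -1*(-9) = 9)
V(89, -22) - I(A(9)) = -97*89 - 1*9 = -8633 - 9 = -8642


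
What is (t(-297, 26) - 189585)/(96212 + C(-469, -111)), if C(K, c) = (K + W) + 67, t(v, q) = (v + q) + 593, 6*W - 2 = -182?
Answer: -189263/95780 ≈ -1.9760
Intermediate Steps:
W = -30 (W = 1/3 + (1/6)*(-182) = 1/3 - 91/3 = -30)
t(v, q) = 593 + q + v (t(v, q) = (q + v) + 593 = 593 + q + v)
C(K, c) = 37 + K (C(K, c) = (K - 30) + 67 = (-30 + K) + 67 = 37 + K)
(t(-297, 26) - 189585)/(96212 + C(-469, -111)) = ((593 + 26 - 297) - 189585)/(96212 + (37 - 469)) = (322 - 189585)/(96212 - 432) = -189263/95780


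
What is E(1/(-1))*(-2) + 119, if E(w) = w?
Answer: 121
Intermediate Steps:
E(1/(-1))*(-2) + 119 = -2/(-1) + 119 = -1*(-2) + 119 = 2 + 119 = 121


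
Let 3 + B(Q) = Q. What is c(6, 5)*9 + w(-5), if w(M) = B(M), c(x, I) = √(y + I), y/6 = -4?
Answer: -8 + 9*I*√19 ≈ -8.0 + 39.23*I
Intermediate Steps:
y = -24 (y = 6*(-4) = -24)
B(Q) = -3 + Q
c(x, I) = √(-24 + I)
w(M) = -3 + M
c(6, 5)*9 + w(-5) = √(-24 + 5)*9 + (-3 - 5) = √(-19)*9 - 8 = (I*√19)*9 - 8 = 9*I*√19 - 8 = -8 + 9*I*√19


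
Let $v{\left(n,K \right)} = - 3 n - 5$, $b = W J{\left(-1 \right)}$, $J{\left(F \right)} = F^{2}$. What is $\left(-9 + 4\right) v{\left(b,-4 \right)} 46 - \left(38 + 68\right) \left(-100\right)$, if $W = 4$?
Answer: $14510$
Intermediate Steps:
$b = 4$ ($b = 4 \left(-1\right)^{2} = 4 \cdot 1 = 4$)
$v{\left(n,K \right)} = -5 - 3 n$
$\left(-9 + 4\right) v{\left(b,-4 \right)} 46 - \left(38 + 68\right) \left(-100\right) = \left(-9 + 4\right) \left(-5 - 12\right) 46 - \left(38 + 68\right) \left(-100\right) = - 5 \left(-5 - 12\right) 46 - 106 \left(-100\right) = \left(-5\right) \left(-17\right) 46 - -10600 = 85 \cdot 46 + 10600 = 3910 + 10600 = 14510$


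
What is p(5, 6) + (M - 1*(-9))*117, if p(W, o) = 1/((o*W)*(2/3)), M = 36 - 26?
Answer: 44461/20 ≈ 2223.1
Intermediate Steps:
M = 10
p(W, o) = 3/(2*W*o) (p(W, o) = 1/((W*o)*(2*(⅓))) = 1/((W*o)*(⅔)) = 1/(2*W*o/3) = 3/(2*W*o))
p(5, 6) + (M - 1*(-9))*117 = (3/2)/(5*6) + (10 - 1*(-9))*117 = (3/2)*(⅕)*(⅙) + (10 + 9)*117 = 1/20 + 19*117 = 1/20 + 2223 = 44461/20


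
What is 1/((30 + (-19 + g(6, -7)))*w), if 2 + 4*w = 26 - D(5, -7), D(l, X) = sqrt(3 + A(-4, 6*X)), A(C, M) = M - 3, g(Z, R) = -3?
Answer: 2/103 + I*sqrt(42)/1236 ≈ 0.019417 + 0.0052433*I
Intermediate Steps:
A(C, M) = -3 + M
D(l, X) = sqrt(6)*sqrt(X) (D(l, X) = sqrt(3 + (-3 + 6*X)) = sqrt(6*X) = sqrt(6)*sqrt(X))
w = 6 - I*sqrt(42)/4 (w = -1/2 + (26 - sqrt(6)*sqrt(-7))/4 = -1/2 + (26 - sqrt(6)*I*sqrt(7))/4 = -1/2 + (26 - I*sqrt(42))/4 = -1/2 + (13/2 - I*sqrt(42)/4) = 6 - I*sqrt(42)/4 ≈ 6.0 - 1.6202*I)
1/((30 + (-19 + g(6, -7)))*w) = 1/((30 + (-19 - 3))*(6 - I*sqrt(42)/4)) = 1/((30 - 22)*(6 - I*sqrt(42)/4)) = 1/(8*(6 - I*sqrt(42)/4)) = 1/(48 - 2*I*sqrt(42))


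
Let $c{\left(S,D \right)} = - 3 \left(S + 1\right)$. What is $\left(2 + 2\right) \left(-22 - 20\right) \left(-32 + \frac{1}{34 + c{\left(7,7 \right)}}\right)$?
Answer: $\frac{26796}{5} \approx 5359.2$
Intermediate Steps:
$c{\left(S,D \right)} = -3 - 3 S$ ($c{\left(S,D \right)} = - 3 \left(1 + S\right) = -3 - 3 S$)
$\left(2 + 2\right) \left(-22 - 20\right) \left(-32 + \frac{1}{34 + c{\left(7,7 \right)}}\right) = \left(2 + 2\right) \left(-22 - 20\right) \left(-32 + \frac{1}{34 - 24}\right) = 4 \left(-42\right) \left(-32 + \frac{1}{34 - 24}\right) = - 168 \left(-32 + \frac{1}{34 - 24}\right) = - 168 \left(-32 + \frac{1}{10}\right) = \left(-168\right) \left(- \frac{319}{10}\right) = \frac{26796}{5}$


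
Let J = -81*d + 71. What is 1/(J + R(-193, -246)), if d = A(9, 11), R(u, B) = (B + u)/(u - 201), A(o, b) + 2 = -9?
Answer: 394/379467 ≈ 0.0010383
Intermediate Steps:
A(o, b) = -11 (A(o, b) = -2 - 9 = -11)
R(u, B) = (B + u)/(-201 + u)
d = -11
J = 962 (J = -81*(-11) + 71 = 891 + 71 = 962)
1/(J + R(-193, -246)) = 1/(962 + (-246 - 193)/(-201 - 193)) = 1/(962 - 439/(-394)) = 1/(962 - 1/394*(-439)) = 1/(962 + 439/394) = 1/(379467/394) = 394/379467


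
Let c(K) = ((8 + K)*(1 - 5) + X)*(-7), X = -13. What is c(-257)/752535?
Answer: -983/107505 ≈ -0.0091438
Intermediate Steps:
c(K) = 315 + 28*K (c(K) = ((8 + K)*(1 - 5) - 13)*(-7) = ((8 + K)*(-4) - 13)*(-7) = ((-32 - 4*K) - 13)*(-7) = (-45 - 4*K)*(-7) = 315 + 28*K)
c(-257)/752535 = (315 + 28*(-257))/752535 = (315 - 7196)*(1/752535) = -6881*1/752535 = -983/107505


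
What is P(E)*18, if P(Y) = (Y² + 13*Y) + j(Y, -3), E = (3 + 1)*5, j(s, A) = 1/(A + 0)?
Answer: 11874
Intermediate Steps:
j(s, A) = 1/A
E = 20 (E = 4*5 = 20)
P(Y) = -⅓ + Y² + 13*Y (P(Y) = (Y² + 13*Y) + 1/(-3) = (Y² + 13*Y) - ⅓ = -⅓ + Y² + 13*Y)
P(E)*18 = (-⅓ + 20² + 13*20)*18 = (-⅓ + 400 + 260)*18 = (1979/3)*18 = 11874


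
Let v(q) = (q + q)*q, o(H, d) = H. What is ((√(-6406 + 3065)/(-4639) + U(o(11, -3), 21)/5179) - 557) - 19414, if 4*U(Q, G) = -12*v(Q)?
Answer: -103430535/5179 - I*√3341/4639 ≈ -19971.0 - 0.01246*I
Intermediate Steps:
v(q) = 2*q² (v(q) = (2*q)*q = 2*q²)
U(Q, G) = -6*Q² (U(Q, G) = (-24*Q²)/4 = -6*Q²)
((√(-6406 + 3065)/(-4639) + U(o(11, -3), 21)/5179) - 557) - 19414 = ((√(-6406 + 3065)/(-4639) - 6*11²/5179) - 557) - 19414 = ((√(-3341)*(-1/4639) - 6*121*(1/5179)) - 557) - 19414 = (((I*√3341)*(-1/4639) - 726*1/5179) - 557) - 19414 = ((-I*√3341/4639 - 726/5179) - 557) - 19414 = ((-726/5179 - I*√3341/4639) - 557) - 19414 = (-2885429/5179 - I*√3341/4639) - 19414 = -103430535/5179 - I*√3341/4639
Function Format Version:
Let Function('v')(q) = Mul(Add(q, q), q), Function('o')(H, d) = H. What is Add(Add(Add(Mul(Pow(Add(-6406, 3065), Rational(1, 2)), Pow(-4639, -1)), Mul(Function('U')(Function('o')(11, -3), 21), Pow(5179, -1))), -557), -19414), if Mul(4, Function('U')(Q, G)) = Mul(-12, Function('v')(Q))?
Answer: Add(Rational(-103430535, 5179), Mul(Rational(-1, 4639), I, Pow(3341, Rational(1, 2)))) ≈ Add(-19971., Mul(-0.012460, I))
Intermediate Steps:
Function('v')(q) = Mul(2, Pow(q, 2)) (Function('v')(q) = Mul(Mul(2, q), q) = Mul(2, Pow(q, 2)))
Function('U')(Q, G) = Mul(-6, Pow(Q, 2)) (Function('U')(Q, G) = Mul(Rational(1, 4), Mul(-12, Mul(2, Pow(Q, 2)))) = Mul(Rational(1, 4), Mul(-24, Pow(Q, 2))) = Mul(-6, Pow(Q, 2)))
Add(Add(Add(Mul(Pow(Add(-6406, 3065), Rational(1, 2)), Pow(-4639, -1)), Mul(Function('U')(Function('o')(11, -3), 21), Pow(5179, -1))), -557), -19414) = Add(Add(Add(Mul(Pow(Add(-6406, 3065), Rational(1, 2)), Pow(-4639, -1)), Mul(Mul(-6, Pow(11, 2)), Pow(5179, -1))), -557), -19414) = Add(Add(Add(Mul(Pow(-3341, Rational(1, 2)), Rational(-1, 4639)), Mul(Mul(-6, 121), Rational(1, 5179))), -557), -19414) = Add(Add(Add(Mul(Mul(I, Pow(3341, Rational(1, 2))), Rational(-1, 4639)), Mul(-726, Rational(1, 5179))), -557), -19414) = Add(Add(Add(Mul(Rational(-1, 4639), I, Pow(3341, Rational(1, 2))), Rational(-726, 5179)), -557), -19414) = Add(Add(Add(Rational(-726, 5179), Mul(Rational(-1, 4639), I, Pow(3341, Rational(1, 2)))), -557), -19414) = Add(Add(Rational(-2885429, 5179), Mul(Rational(-1, 4639), I, Pow(3341, Rational(1, 2)))), -19414) = Add(Rational(-103430535, 5179), Mul(Rational(-1, 4639), I, Pow(3341, Rational(1, 2))))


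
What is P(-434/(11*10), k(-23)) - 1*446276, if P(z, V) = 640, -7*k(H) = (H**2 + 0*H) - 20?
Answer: -445636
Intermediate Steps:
k(H) = 20/7 - H**2/7 (k(H) = -((H**2 + 0*H) - 20)/7 = -((H**2 + 0) - 20)/7 = -(H**2 - 20)/7 = -(-20 + H**2)/7 = 20/7 - H**2/7)
P(-434/(11*10), k(-23)) - 1*446276 = 640 - 1*446276 = 640 - 446276 = -445636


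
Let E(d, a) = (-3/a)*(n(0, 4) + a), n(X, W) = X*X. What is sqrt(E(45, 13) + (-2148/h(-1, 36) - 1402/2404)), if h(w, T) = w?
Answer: sqrt(3098261978)/1202 ≈ 46.308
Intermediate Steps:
n(X, W) = X**2
E(d, a) = -3 (E(d, a) = (-3/a)*(0**2 + a) = (-3/a)*(0 + a) = (-3/a)*a = -3)
sqrt(E(45, 13) + (-2148/h(-1, 36) - 1402/2404)) = sqrt(-3 + (-2148/(-1) - 1402/2404)) = sqrt(-3 + (-2148*(-1) - 1402*1/2404)) = sqrt(-3 + (2148 - 701/1202)) = sqrt(-3 + 2581195/1202) = sqrt(2577589/1202) = sqrt(3098261978)/1202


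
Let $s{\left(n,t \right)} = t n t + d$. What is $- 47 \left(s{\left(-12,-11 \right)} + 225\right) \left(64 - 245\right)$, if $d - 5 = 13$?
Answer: $-10284963$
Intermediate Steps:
$d = 18$ ($d = 5 + 13 = 18$)
$s{\left(n,t \right)} = 18 + n t^{2}$ ($s{\left(n,t \right)} = t n t + 18 = n t t + 18 = n t^{2} + 18 = 18 + n t^{2}$)
$- 47 \left(s{\left(-12,-11 \right)} + 225\right) \left(64 - 245\right) = - 47 \left(\left(18 - 12 \left(-11\right)^{2}\right) + 225\right) \left(64 - 245\right) = - 47 \left(\left(18 - 1452\right) + 225\right) \left(-181\right) = - 47 \left(-1434 + 225\right) \left(-181\right) = - 47 \left(\left(-1209\right) \left(-181\right)\right) = \left(-47\right) 218829 = -10284963$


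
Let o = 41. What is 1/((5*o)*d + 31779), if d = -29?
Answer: 1/25834 ≈ 3.8709e-5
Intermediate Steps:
1/((5*o)*d + 31779) = 1/((5*41)*(-29) + 31779) = 1/(205*(-29) + 31779) = 1/(-5945 + 31779) = 1/25834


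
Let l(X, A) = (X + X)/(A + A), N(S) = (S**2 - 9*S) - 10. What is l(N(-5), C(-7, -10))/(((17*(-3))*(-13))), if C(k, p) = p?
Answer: -2/221 ≈ -0.0090498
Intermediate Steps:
N(S) = -10 + S**2 - 9*S
l(X, A) = X/A (l(X, A) = (2*X)/((2*A)) = (2*X)*(1/(2*A)) = X/A)
l(N(-5), C(-7, -10))/(((17*(-3))*(-13))) = ((-10 + (-5)**2 - 9*(-5))/(-10))/(((17*(-3))*(-13))) = ((-10 + 25 + 45)*(-1/10))/((-51*(-13))) = (60*(-1/10))/663 = -6*1/663 = -2/221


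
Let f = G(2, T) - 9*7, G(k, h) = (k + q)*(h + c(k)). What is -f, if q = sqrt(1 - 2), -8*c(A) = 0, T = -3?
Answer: 69 + 3*I ≈ 69.0 + 3.0*I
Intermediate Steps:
c(A) = 0 (c(A) = -1/8*0 = 0)
q = I (q = sqrt(-1) = I ≈ 1.0*I)
G(k, h) = h*(I + k) (G(k, h) = (k + I)*(h + 0) = (I + k)*h = h*(I + k))
f = -69 - 3*I (f = -3*(I + 2) - 9*7 = -3*(2 + I) - 63 = (-6 - 3*I) - 63 = -69 - 3*I ≈ -69.0 - 3.0*I)
-f = -(-69 - 3*I) = 69 + 3*I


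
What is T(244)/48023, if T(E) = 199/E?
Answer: 199/11717612 ≈ 1.6983e-5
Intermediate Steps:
T(244)/48023 = (199/244)/48023 = (199*(1/244))*(1/48023) = (199/244)*(1/48023) = 199/11717612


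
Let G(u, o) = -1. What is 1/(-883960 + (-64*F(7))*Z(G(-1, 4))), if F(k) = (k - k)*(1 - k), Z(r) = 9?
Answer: -1/883960 ≈ -1.1313e-6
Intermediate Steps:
F(k) = 0 (F(k) = 0*(1 - k) = 0)
1/(-883960 + (-64*F(7))*Z(G(-1, 4))) = 1/(-883960 - 64*0*9) = 1/(-883960 + 0*9) = 1/(-883960 + 0) = 1/(-883960) = -1/883960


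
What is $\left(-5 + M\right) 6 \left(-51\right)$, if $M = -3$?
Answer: $2448$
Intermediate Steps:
$\left(-5 + M\right) 6 \left(-51\right) = \left(-5 - 3\right) 6 \left(-51\right) = \left(-8\right) 6 \left(-51\right) = \left(-48\right) \left(-51\right) = 2448$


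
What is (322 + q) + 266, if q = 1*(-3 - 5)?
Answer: 580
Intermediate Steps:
q = -8 (q = 1*(-8) = -8)
(322 + q) + 266 = (322 - 8) + 266 = 314 + 266 = 580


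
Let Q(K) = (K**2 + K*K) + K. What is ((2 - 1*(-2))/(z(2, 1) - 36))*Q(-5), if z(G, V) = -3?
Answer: -60/13 ≈ -4.6154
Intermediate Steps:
Q(K) = K + 2*K**2 (Q(K) = (K**2 + K**2) + K = 2*K**2 + K = K + 2*K**2)
((2 - 1*(-2))/(z(2, 1) - 36))*Q(-5) = ((2 - 1*(-2))/(-3 - 36))*(-5*(1 + 2*(-5))) = ((2 + 2)/(-39))*(-5*(1 - 10)) = (4*(-1/39))*(-5*(-9)) = -4/39*45 = -60/13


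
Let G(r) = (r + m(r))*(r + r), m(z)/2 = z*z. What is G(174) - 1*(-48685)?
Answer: 21181333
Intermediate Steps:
m(z) = 2*z² (m(z) = 2*(z*z) = 2*z²)
G(r) = 2*r*(r + 2*r²) (G(r) = (r + 2*r²)*(r + r) = (r + 2*r²)*(2*r) = 2*r*(r + 2*r²))
G(174) - 1*(-48685) = 174²*(2 + 4*174) - 1*(-48685) = 30276*(2 + 696) + 48685 = 30276*698 + 48685 = 21132648 + 48685 = 21181333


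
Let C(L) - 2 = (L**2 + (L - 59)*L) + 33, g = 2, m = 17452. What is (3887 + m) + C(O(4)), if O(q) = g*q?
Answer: 21030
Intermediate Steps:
O(q) = 2*q
C(L) = 35 + L**2 + L*(-59 + L) (C(L) = 2 + ((L**2 + (L - 59)*L) + 33) = 2 + ((L**2 + (-59 + L)*L) + 33) = 2 + ((L**2 + L*(-59 + L)) + 33) = 2 + (33 + L**2 + L*(-59 + L)) = 35 + L**2 + L*(-59 + L))
(3887 + m) + C(O(4)) = (3887 + 17452) + (35 - 118*4 + 2*(2*4)**2) = 21339 + (35 - 59*8 + 2*8**2) = 21339 + (35 - 472 + 2*64) = 21339 + (35 - 472 + 128) = 21339 - 309 = 21030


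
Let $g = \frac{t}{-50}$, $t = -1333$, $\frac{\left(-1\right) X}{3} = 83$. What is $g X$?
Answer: $- \frac{331917}{50} \approx -6638.3$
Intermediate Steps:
$X = -249$ ($X = \left(-3\right) 83 = -249$)
$g = \frac{1333}{50}$ ($g = - \frac{1333}{-50} = \left(-1333\right) \left(- \frac{1}{50}\right) = \frac{1333}{50} \approx 26.66$)
$g X = \frac{1333}{50} \left(-249\right) = - \frac{331917}{50}$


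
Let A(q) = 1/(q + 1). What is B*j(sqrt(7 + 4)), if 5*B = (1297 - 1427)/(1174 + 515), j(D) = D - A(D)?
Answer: -13/8445 - 39*sqrt(11)/2815 ≈ -0.047489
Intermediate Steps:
A(q) = 1/(1 + q)
j(D) = D - 1/(1 + D)
B = -26/1689 (B = ((1297 - 1427)/(1174 + 515))/5 = (-130/1689)/5 = (-130*1/1689)/5 = (1/5)*(-130/1689) = -26/1689 ≈ -0.015394)
B*j(sqrt(7 + 4)) = -26*(-1 + sqrt(7 + 4)*(1 + sqrt(7 + 4)))/(1689*(1 + sqrt(7 + 4))) = -26*(-1 + sqrt(11)*(1 + sqrt(11)))/(1689*(1 + sqrt(11)))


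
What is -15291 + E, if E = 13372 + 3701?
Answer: 1782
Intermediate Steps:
E = 17073
-15291 + E = -15291 + 17073 = 1782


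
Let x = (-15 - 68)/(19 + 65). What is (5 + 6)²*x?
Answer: -10043/84 ≈ -119.56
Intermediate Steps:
x = -83/84 ≈ -0.98810
(5 + 6)²*x = (5 + 6)²*(-83/84) = 11²*(-83/84) = 121*(-83/84) = -10043/84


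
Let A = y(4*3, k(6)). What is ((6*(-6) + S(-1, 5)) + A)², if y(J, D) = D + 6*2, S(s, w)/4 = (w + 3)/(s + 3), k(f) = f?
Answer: 4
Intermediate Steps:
S(s, w) = 4*(3 + w)/(3 + s) (S(s, w) = 4*((w + 3)/(s + 3)) = 4*((3 + w)/(3 + s)) = 4*(3 + w)/(3 + s))
y(J, D) = 12 + D (y(J, D) = D + 12 = 12 + D)
A = 18 (A = 12 + 6 = 18)
((6*(-6) + S(-1, 5)) + A)² = ((6*(-6) + 4*(3 + 5)/(3 - 1)) + 18)² = ((-36 + 4*8/2) + 18)² = ((-36 + 4*(½)*8) + 18)² = ((-36 + 16) + 18)² = (-20 + 18)² = (-2)² = 4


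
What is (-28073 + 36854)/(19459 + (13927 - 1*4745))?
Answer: 2927/9547 ≈ 0.30659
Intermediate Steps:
(-28073 + 36854)/(19459 + (13927 - 1*4745)) = 8781/(19459 + (13927 - 4745)) = 8781/(19459 + 9182) = 8781/28641 = 8781*(1/28641) = 2927/9547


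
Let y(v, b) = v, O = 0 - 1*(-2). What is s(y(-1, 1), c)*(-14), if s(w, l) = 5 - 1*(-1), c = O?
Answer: -84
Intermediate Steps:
O = 2 (O = 0 + 2 = 2)
c = 2
s(w, l) = 6 (s(w, l) = 5 + 1 = 6)
s(y(-1, 1), c)*(-14) = 6*(-14) = -84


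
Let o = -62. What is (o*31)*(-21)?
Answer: 40362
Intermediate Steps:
(o*31)*(-21) = -62*31*(-21) = -1922*(-21) = 40362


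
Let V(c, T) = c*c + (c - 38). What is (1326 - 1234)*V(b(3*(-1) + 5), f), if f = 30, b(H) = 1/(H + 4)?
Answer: -31303/9 ≈ -3478.1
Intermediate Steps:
b(H) = 1/(4 + H)
V(c, T) = -38 + c + c² (V(c, T) = c² + (-38 + c) = -38 + c + c²)
(1326 - 1234)*V(b(3*(-1) + 5), f) = (1326 - 1234)*(-38 + 1/(4 + (3*(-1) + 5)) + (1/(4 + (3*(-1) + 5)))²) = 92*(-38 + 1/(4 + (-3 + 5)) + (1/(4 + (-3 + 5)))²) = 92*(-38 + 1/(4 + 2) + (1/(4 + 2))²) = 92*(-38 + 1/6 + (1/6)²) = 92*(-38 + ⅙ + (⅙)²) = 92*(-38 + ⅙ + 1/36) = 92*(-1361/36) = -31303/9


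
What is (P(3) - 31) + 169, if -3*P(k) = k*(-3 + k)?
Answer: 138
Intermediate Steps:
P(k) = -k*(-3 + k)/3
(P(3) - 31) + 169 = ((⅓)*3*(3 - 1*3) - 31) + 169 = ((⅓)*3*(3 - 3) - 31) + 169 = ((⅓)*3*0 - 31) + 169 = (0 - 31) + 169 = -31 + 169 = 138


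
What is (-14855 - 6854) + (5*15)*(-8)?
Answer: -22309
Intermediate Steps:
(-14855 - 6854) + (5*15)*(-8) = -21709 + 75*(-8) = -21709 - 600 = -22309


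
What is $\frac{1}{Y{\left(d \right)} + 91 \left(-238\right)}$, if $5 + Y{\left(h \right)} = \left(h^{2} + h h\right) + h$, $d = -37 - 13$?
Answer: $- \frac{1}{16713} \approx -5.9834 \cdot 10^{-5}$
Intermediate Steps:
$d = -50$ ($d = -37 - 13 = -50$)
$Y{\left(h \right)} = -5 + h + 2 h^{2}$ ($Y{\left(h \right)} = -5 + \left(\left(h^{2} + h h\right) + h\right) = -5 + \left(\left(h^{2} + h^{2}\right) + h\right) = -5 + \left(2 h^{2} + h\right) = -5 + \left(h + 2 h^{2}\right) = -5 + h + 2 h^{2}$)
$\frac{1}{Y{\left(d \right)} + 91 \left(-238\right)} = \frac{1}{\left(-5 - 50 + 2 \left(-50\right)^{2}\right) + 91 \left(-238\right)} = \frac{1}{\left(-5 - 50 + 2 \cdot 2500\right) - 21658} = \frac{1}{\left(-5 - 50 + 5000\right) - 21658} = \frac{1}{4945 - 21658} = \frac{1}{-16713} = - \frac{1}{16713}$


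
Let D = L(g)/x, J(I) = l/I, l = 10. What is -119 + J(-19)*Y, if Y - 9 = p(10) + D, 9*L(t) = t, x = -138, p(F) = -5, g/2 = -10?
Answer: -1429021/11799 ≈ -121.11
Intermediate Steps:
g = -20 (g = 2*(-10) = -20)
L(t) = t/9
J(I) = 10/I
D = 10/621 (D = ((⅑)*(-20))/(-138) = -20/9*(-1/138) = 10/621 ≈ 0.016103)
Y = 2494/621 (Y = 9 + (-5 + 10/621) = 9 - 3095/621 = 2494/621 ≈ 4.0161)
-119 + J(-19)*Y = -119 + (10/(-19))*(2494/621) = -119 + (10*(-1/19))*(2494/621) = -119 - 10/19*2494/621 = -119 - 24940/11799 = -1429021/11799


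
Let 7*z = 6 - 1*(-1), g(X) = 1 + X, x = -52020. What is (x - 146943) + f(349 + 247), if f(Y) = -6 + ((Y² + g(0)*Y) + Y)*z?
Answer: 157439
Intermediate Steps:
z = 1 (z = (6 - 1*(-1))/7 = (6 + 1)/7 = (⅐)*7 = 1)
f(Y) = -6 + Y² + 2*Y (f(Y) = -6 + ((Y² + (1 + 0)*Y) + Y)*1 = -6 + ((Y² + 1*Y) + Y)*1 = -6 + ((Y² + Y) + Y)*1 = -6 + ((Y + Y²) + Y)*1 = -6 + (Y² + 2*Y)*1 = -6 + (Y² + 2*Y) = -6 + Y² + 2*Y)
(x - 146943) + f(349 + 247) = (-52020 - 146943) + (-6 + (349 + 247)² + 2*(349 + 247)) = -198963 + (-6 + 596² + 2*596) = -198963 + (-6 + 355216 + 1192) = -198963 + 356402 = 157439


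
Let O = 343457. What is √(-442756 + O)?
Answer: I*√99299 ≈ 315.12*I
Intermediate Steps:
√(-442756 + O) = √(-442756 + 343457) = √(-99299) = I*√99299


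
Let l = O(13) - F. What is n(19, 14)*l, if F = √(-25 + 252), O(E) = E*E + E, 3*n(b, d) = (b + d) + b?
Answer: 9464/3 - 52*√227/3 ≈ 2893.5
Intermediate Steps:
n(b, d) = d/3 + 2*b/3 (n(b, d) = ((b + d) + b)/3 = (d + 2*b)/3 = d/3 + 2*b/3)
O(E) = E + E² (O(E) = E² + E = E + E²)
F = √227 ≈ 15.067
l = 182 - √227 (l = 13*(1 + 13) - √227 = 13*14 - √227 = 182 - √227 ≈ 166.93)
n(19, 14)*l = ((⅓)*14 + (⅔)*19)*(182 - √227) = (14/3 + 38/3)*(182 - √227) = 52*(182 - √227)/3 = 9464/3 - 52*√227/3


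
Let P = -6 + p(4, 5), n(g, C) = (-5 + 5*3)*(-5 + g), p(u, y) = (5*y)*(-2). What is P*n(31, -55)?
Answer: -14560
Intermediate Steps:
p(u, y) = -10*y
n(g, C) = -50 + 10*g (n(g, C) = (-5 + 15)*(-5 + g) = 10*(-5 + g) = -50 + 10*g)
P = -56 (P = -6 - 10*5 = -6 - 50 = -56)
P*n(31, -55) = -56*(-50 + 10*31) = -56*(-50 + 310) = -56*260 = -14560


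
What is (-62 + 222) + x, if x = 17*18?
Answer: 466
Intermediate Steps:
x = 306
(-62 + 222) + x = (-62 + 222) + 306 = 160 + 306 = 466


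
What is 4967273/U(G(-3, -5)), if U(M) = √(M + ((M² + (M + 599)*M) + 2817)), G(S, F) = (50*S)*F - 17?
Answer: 4967273*√1517195/1517195 ≈ 4032.7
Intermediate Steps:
G(S, F) = -17 + 50*F*S (G(S, F) = 50*F*S - 17 = -17 + 50*F*S)
U(M) = √(2817 + M + M² + M*(599 + M)) (U(M) = √(M + ((M² + (599 + M)*M) + 2817)) = √(M + ((M² + M*(599 + M)) + 2817)) = √(M + (2817 + M² + M*(599 + M))) = √(2817 + M + M² + M*(599 + M)))
4967273/U(G(-3, -5)) = 4967273/(√(2817 + 2*(-17 + 50*(-5)*(-3))² + 600*(-17 + 50*(-5)*(-3)))) = 4967273/(√(2817 + 2*(-17 + 750)² + 600*(-17 + 750))) = 4967273/(√(2817 + 2*733² + 600*733)) = 4967273/(√(2817 + 2*537289 + 439800)) = 4967273/(√(2817 + 1074578 + 439800)) = 4967273/(√1517195) = 4967273*(√1517195/1517195) = 4967273*√1517195/1517195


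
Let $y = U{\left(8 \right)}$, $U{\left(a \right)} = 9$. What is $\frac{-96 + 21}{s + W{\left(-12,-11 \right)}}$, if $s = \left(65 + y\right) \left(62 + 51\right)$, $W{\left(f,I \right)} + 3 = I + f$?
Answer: $- \frac{75}{8336} \approx -0.0089971$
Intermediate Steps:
$y = 9$
$W{\left(f,I \right)} = -3 + I + f$ ($W{\left(f,I \right)} = -3 + \left(I + f\right) = -3 + I + f$)
$s = 8362$ ($s = \left(65 + 9\right) \left(62 + 51\right) = 74 \cdot 113 = 8362$)
$\frac{-96 + 21}{s + W{\left(-12,-11 \right)}} = \frac{-96 + 21}{8362 - 26} = - \frac{75}{8362 - 26} = - \frac{75}{8336}$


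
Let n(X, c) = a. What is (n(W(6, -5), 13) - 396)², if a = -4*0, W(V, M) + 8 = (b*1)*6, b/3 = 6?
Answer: 156816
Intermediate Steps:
b = 18 (b = 3*6 = 18)
W(V, M) = 100 (W(V, M) = -8 + (18*1)*6 = -8 + 18*6 = -8 + 108 = 100)
a = 0
n(X, c) = 0
(n(W(6, -5), 13) - 396)² = (0 - 396)² = (-396)² = 156816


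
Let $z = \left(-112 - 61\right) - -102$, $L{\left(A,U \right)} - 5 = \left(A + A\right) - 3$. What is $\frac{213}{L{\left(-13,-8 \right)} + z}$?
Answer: $- \frac{213}{95} \approx -2.2421$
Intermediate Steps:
$L{\left(A,U \right)} = 2 + 2 A$ ($L{\left(A,U \right)} = 5 + \left(\left(A + A\right) - 3\right) = 5 + \left(2 A - 3\right) = 5 + \left(-3 + 2 A\right) = 2 + 2 A$)
$z = -71$ ($z = -173 + 102 = -71$)
$\frac{213}{L{\left(-13,-8 \right)} + z} = \frac{213}{\left(2 + 2 \left(-13\right)\right) - 71} = \frac{213}{\left(2 - 26\right) - 71} = \frac{213}{-24 - 71} = \frac{213}{-95} = 213 \left(- \frac{1}{95}\right) = - \frac{213}{95}$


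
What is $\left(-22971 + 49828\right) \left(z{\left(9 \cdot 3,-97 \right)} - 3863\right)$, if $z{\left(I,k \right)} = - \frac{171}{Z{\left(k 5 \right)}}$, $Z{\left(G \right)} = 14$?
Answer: $- \frac{1457072821}{14} \approx -1.0408 \cdot 10^{8}$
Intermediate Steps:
$z{\left(I,k \right)} = - \frac{171}{14}$
$\left(-22971 + 49828\right) \left(z{\left(9 \cdot 3,-97 \right)} - 3863\right) = \left(-22971 + 49828\right) \left(- \frac{171}{14} - 3863\right) = 26857 \left(- \frac{171}{14} - 3863\right) = 26857 \left(- \frac{54253}{14}\right) = - \frac{1457072821}{14}$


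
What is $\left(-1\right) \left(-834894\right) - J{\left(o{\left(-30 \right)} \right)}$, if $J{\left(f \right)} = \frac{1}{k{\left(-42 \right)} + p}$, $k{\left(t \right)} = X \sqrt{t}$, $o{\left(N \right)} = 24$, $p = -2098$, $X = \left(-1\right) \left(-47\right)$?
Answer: $\frac{1876166283803}{2247191} + \frac{47 i \sqrt{42}}{4494382} \approx 8.3489 \cdot 10^{5} + 6.7772 \cdot 10^{-5} i$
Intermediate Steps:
$X = 47$
$k{\left(t \right)} = 47 \sqrt{t}$
$J{\left(f \right)} = \frac{1}{-2098 + 47 i \sqrt{42}}$ ($J{\left(f \right)} = \frac{1}{47 \sqrt{-42} - 2098} = \frac{1}{47 i \sqrt{42} - 2098} = \frac{1}{-2098 + 47 i \sqrt{42}}$)
$\left(-1\right) \left(-834894\right) - J{\left(o{\left(-30 \right)} \right)} = \left(-1\right) \left(-834894\right) - \left(- \frac{1049}{2247191} - \frac{47 i \sqrt{42}}{4494382}\right) = 834894 + \left(\frac{1049}{2247191} + \frac{47 i \sqrt{42}}{4494382}\right) = \frac{1876166283803}{2247191} + \frac{47 i \sqrt{42}}{4494382}$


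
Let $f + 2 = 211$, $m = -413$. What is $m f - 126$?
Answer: $-86443$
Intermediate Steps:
$f = 209$ ($f = -2 + 211 = 209$)
$m f - 126 = \left(-413\right) 209 - 126 = -86317 - 126 = -86443$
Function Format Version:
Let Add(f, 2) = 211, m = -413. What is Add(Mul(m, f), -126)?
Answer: -86443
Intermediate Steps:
f = 209 (f = Add(-2, 211) = 209)
Add(Mul(m, f), -126) = Add(Mul(-413, 209), -126) = Add(-86317, -126) = -86443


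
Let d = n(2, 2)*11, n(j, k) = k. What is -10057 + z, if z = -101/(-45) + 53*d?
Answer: -399994/45 ≈ -8888.8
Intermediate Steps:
d = 22 (d = 2*11 = 22)
z = 52571/45 (z = -101/(-45) + 53*22 = -101*(-1/45) + 1166 = 101/45 + 1166 = 52571/45 ≈ 1168.2)
-10057 + z = -10057 + 52571/45 = -399994/45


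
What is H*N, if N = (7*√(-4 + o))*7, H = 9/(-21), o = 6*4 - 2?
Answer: -63*√2 ≈ -89.095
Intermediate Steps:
o = 22 (o = 24 - 2 = 22)
H = -3/7 (H = 9*(-1/21) = -3/7 ≈ -0.42857)
N = 147*√2 (N = (7*√(-4 + 22))*7 = (7*√18)*7 = (7*(3*√2))*7 = (21*√2)*7 = 147*√2 ≈ 207.89)
H*N = -63*√2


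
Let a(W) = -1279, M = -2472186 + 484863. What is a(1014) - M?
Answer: 1986044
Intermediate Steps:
M = -1987323
a(1014) - M = -1279 - 1*(-1987323) = -1279 + 1987323 = 1986044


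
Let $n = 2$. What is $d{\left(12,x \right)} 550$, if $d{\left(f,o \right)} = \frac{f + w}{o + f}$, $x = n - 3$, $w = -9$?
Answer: $150$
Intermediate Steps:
$x = -1$ ($x = 2 - 3 = -1$)
$d{\left(f,o \right)} = \frac{-9 + f}{f + o}$ ($d{\left(f,o \right)} = \frac{f - 9}{o + f} = \frac{-9 + f}{f + o}$)
$d{\left(12,x \right)} 550 = \frac{-9 + 12}{12 - 1} \cdot 550 = \frac{1}{11} \cdot 3 \cdot 550 = \frac{3}{11} \cdot 550 = 150$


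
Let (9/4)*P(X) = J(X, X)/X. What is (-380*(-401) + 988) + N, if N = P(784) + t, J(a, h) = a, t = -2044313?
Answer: -17018501/9 ≈ -1.8909e+6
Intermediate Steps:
P(X) = 4/9 (P(X) = 4*(X/X)/9 = (4/9)*1 = 4/9)
N = -18398813/9 (N = 4/9 - 2044313 = -18398813/9 ≈ -2.0443e+6)
(-380*(-401) + 988) + N = (-380*(-401) + 988) - 18398813/9 = (152380 + 988) - 18398813/9 = 153368 - 18398813/9 = -17018501/9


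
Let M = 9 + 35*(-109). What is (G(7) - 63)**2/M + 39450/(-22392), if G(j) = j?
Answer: -18364001/7101996 ≈ -2.5858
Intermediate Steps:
M = -3806 (M = 9 - 3815 = -3806)
(G(7) - 63)**2/M + 39450/(-22392) = (7 - 63)**2/(-3806) + 39450/(-22392) = (-56)**2*(-1/3806) + 39450*(-1/22392) = 3136*(-1/3806) - 6575/3732 = -1568/1903 - 6575/3732 = -18364001/7101996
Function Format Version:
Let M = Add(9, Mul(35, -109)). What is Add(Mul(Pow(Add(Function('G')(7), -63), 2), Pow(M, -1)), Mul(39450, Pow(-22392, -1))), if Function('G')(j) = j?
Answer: Rational(-18364001, 7101996) ≈ -2.5858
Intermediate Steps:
M = -3806 (M = Add(9, -3815) = -3806)
Add(Mul(Pow(Add(Function('G')(7), -63), 2), Pow(M, -1)), Mul(39450, Pow(-22392, -1))) = Add(Mul(Pow(Add(7, -63), 2), Pow(-3806, -1)), Mul(39450, Pow(-22392, -1))) = Add(Mul(Pow(-56, 2), Rational(-1, 3806)), Mul(39450, Rational(-1, 22392))) = Add(Mul(3136, Rational(-1, 3806)), Rational(-6575, 3732)) = Add(Rational(-1568, 1903), Rational(-6575, 3732)) = Rational(-18364001, 7101996)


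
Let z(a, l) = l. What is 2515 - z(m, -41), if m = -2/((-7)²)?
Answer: 2556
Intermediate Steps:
m = -2/49 ≈ -0.040816
2515 - z(m, -41) = 2515 - 1*(-41) = 2515 + 41 = 2556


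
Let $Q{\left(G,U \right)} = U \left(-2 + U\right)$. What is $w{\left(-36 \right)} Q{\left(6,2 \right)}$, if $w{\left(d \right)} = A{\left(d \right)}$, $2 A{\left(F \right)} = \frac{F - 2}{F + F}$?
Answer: $0$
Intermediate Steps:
$A{\left(F \right)} = \frac{-2 + F}{4 F}$ ($A{\left(F \right)} = \frac{\left(F - 2\right) \frac{1}{F + F}}{2} = \frac{\left(-2 + F\right) \frac{1}{2 F}}{2} = \frac{\frac{1}{2} \frac{1}{F} \left(-2 + F\right)}{2} = \frac{-2 + F}{4 F}$)
$w{\left(d \right)} = \frac{-2 + d}{4 d}$
$w{\left(-36 \right)} Q{\left(6,2 \right)} = \frac{-2 - 36}{4 \left(-36\right)} 2 \left(-2 + 2\right) = \frac{1}{4} \left(- \frac{1}{36}\right) \left(-38\right) 2 \cdot 0 = \frac{19}{72} \cdot 0 = 0$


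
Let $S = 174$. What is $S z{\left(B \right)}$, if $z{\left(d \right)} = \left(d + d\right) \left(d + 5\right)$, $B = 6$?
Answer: $22968$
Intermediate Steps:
$z{\left(d \right)} = 2 d \left(5 + d\right)$
$S z{\left(B \right)} = 174 \cdot 2 \cdot 6 \left(5 + 6\right) = 174 \cdot 2 \cdot 6 \cdot 11 = 174 \cdot 132 = 22968$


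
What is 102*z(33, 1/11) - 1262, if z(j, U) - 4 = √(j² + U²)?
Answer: -854 + 102*√131770/11 ≈ 2512.0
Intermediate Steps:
z(j, U) = 4 + √(U² + j²) (z(j, U) = 4 + √(j² + U²) = 4 + √(U² + j²))
102*z(33, 1/11) - 1262 = 102*(4 + √((1/11)² + 33²)) - 1262 = 102*(4 + √((1/11)² + 1089)) - 1262 = 102*(4 + √(1/121 + 1089)) - 1262 = 102*(4 + √(131770/121)) - 1262 = 102*(4 + √131770/11) - 1262 = (408 + 102*√131770/11) - 1262 = -854 + 102*√131770/11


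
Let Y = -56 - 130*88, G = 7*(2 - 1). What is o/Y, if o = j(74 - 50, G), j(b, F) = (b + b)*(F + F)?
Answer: -28/479 ≈ -0.058455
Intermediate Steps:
G = 7 (G = 7*1 = 7)
j(b, F) = 4*F*b (j(b, F) = (2*b)*(2*F) = 4*F*b)
Y = -11496 (Y = -56 - 11440 = -11496)
o = 672 (o = 4*7*(74 - 50) = 4*7*24 = 672)
o/Y = 672/(-11496) = 672*(-1/11496) = -28/479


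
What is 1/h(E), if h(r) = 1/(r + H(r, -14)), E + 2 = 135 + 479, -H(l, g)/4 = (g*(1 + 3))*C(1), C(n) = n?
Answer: 836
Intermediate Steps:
H(l, g) = -16*g (H(l, g) = -4*g*(1 + 3) = -4*g*4 = -4*4*g = -16*g)
E = 612 (E = -2 + (135 + 479) = -2 + 614 = 612)
h(r) = 1/(224 + r) (h(r) = 1/(r - 16*(-14)) = 1/(r + 224) = 1/(224 + r))
1/h(E) = 1/(1/(224 + 612)) = 1/(1/836) = 836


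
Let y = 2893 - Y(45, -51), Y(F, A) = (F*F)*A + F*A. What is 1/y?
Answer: 1/108463 ≈ 9.2197e-6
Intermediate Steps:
Y(F, A) = A*F + A*F² (Y(F, A) = F²*A + A*F = A*F² + A*F = A*F + A*F²)
y = 108463 (y = 2893 - (-51)*45*(1 + 45) = 2893 - (-51)*45*46 = 2893 - 1*(-105570) = 2893 + 105570 = 108463)
1/y = 1/108463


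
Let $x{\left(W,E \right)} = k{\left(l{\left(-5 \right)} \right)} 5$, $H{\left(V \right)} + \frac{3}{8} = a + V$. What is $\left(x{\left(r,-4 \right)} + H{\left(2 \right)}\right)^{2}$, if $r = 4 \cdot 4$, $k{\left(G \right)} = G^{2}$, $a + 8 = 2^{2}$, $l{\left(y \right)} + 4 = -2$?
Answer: $\frac{2019241}{64} \approx 31551.0$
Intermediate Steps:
$l{\left(y \right)} = -6$ ($l{\left(y \right)} = -4 - 2 = -6$)
$a = -4$ ($a = -8 + 2^{2} = -8 + 4 = -4$)
$H{\left(V \right)} = - \frac{35}{8} + V$ ($H{\left(V \right)} = - \frac{3}{8} + \left(-4 + V\right) = - \frac{35}{8} + V$)
$r = 16$
$x{\left(W,E \right)} = 180$ ($x{\left(W,E \right)} = \left(-6\right)^{2} \cdot 5 = 36 \cdot 5 = 180$)
$\left(x{\left(r,-4 \right)} + H{\left(2 \right)}\right)^{2} = \left(180 + \left(- \frac{35}{8} + 2\right)\right)^{2} = \left(180 - \frac{19}{8}\right)^{2} = \left(\frac{1421}{8}\right)^{2} = \frac{2019241}{64}$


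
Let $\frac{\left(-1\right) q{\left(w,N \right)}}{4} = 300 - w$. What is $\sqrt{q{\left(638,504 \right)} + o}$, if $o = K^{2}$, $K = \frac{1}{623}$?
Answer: $\frac{3 \sqrt{58305601}}{623} \approx 36.77$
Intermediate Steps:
$q{\left(w,N \right)} = -1200 + 4 w$ ($q{\left(w,N \right)} = - 4 \left(300 - w\right) = -1200 + 4 w$)
$K = \frac{1}{623} \approx 0.0016051$
$o = \frac{1}{388129}$ ($o = \left(\frac{1}{623}\right)^{2} = \frac{1}{388129} \approx 2.5765 \cdot 10^{-6}$)
$\sqrt{q{\left(638,504 \right)} + o} = \sqrt{\left(-1200 + 4 \cdot 638\right) + \frac{1}{388129}} = \sqrt{\left(-1200 + 2552\right) + \frac{1}{388129}} = \sqrt{1352 + \frac{1}{388129}} = \sqrt{\frac{524750409}{388129}} = \frac{3 \sqrt{58305601}}{623}$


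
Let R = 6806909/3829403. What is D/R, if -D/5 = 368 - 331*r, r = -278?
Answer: -1768916127790/6806909 ≈ -2.5987e+5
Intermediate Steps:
D = -461930 (D = -5*(368 - 331*(-278)) = -5*(368 + 92018) = -5*92386 = -461930)
R = 6806909/3829403 (R = 6806909*(1/3829403) = 6806909/3829403 ≈ 1.7775)
D/R = -461930/6806909/3829403 = -461930*3829403/6806909 = -1768916127790/6806909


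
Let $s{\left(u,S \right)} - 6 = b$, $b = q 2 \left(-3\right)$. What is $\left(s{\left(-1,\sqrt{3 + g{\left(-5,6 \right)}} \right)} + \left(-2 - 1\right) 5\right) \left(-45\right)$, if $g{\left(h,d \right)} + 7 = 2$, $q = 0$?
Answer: $405$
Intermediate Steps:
$g{\left(h,d \right)} = -5$ ($g{\left(h,d \right)} = -7 + 2 = -5$)
$b = 0$ ($b = 0 \cdot 2 \left(-3\right) = 0 \left(-3\right) = 0$)
$s{\left(u,S \right)} = 6$ ($s{\left(u,S \right)} = 6 + 0 = 6$)
$\left(s{\left(-1,\sqrt{3 + g{\left(-5,6 \right)}} \right)} + \left(-2 - 1\right) 5\right) \left(-45\right) = \left(6 + \left(-2 - 1\right) 5\right) \left(-45\right) = \left(6 - 15\right) \left(-45\right) = \left(-9\right) \left(-45\right) = 405$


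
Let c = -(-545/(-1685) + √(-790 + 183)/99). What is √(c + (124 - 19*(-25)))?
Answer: √(74042305722 - 1249259*I*√607)/11121 ≈ 24.468 - 0.0050855*I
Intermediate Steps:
c = -109/337 - I*√607/99 (c = -(-545*(-1/1685) + √(-607)*(1/99)) = -(109/337 + (I*√607)*(1/99)) = -(109/337 + I*√607/99) = -109/337 - I*√607/99 ≈ -0.32344 - 0.24886*I)
√(c + (124 - 19*(-25))) = √((-109/337 - I*√607/99) + (124 - 19*(-25))) = √((-109/337 - I*√607/99) + (124 - 1*(-475))) = √((-109/337 - I*√607/99) + (124 + 475)) = √((-109/337 - I*√607/99) + 599) = √(201754/337 - I*√607/99)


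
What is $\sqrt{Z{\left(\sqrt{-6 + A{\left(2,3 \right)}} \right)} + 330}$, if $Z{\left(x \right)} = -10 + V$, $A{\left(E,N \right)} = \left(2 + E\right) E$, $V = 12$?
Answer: $2 \sqrt{83} \approx 18.221$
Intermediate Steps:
$A{\left(E,N \right)} = E \left(2 + E\right)$
$Z{\left(x \right)} = 2$ ($Z{\left(x \right)} = -10 + 12 = 2$)
$\sqrt{Z{\left(\sqrt{-6 + A{\left(2,3 \right)}} \right)} + 330} = \sqrt{2 + 330} = \sqrt{332} = 2 \sqrt{83}$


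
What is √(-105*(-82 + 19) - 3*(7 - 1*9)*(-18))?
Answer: 3*√723 ≈ 80.666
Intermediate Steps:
√(-105*(-82 + 19) - 3*(7 - 1*9)*(-18)) = √(-105*(-63) - 3*(7 - 9)*(-18)) = √(6615 - 3*(-2)*(-18)) = √(6615 + 6*(-18)) = √(6615 - 108) = √6507 = 3*√723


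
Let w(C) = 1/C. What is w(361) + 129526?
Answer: 46758887/361 ≈ 1.2953e+5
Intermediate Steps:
w(361) + 129526 = 1/361 + 129526 = 46758887/361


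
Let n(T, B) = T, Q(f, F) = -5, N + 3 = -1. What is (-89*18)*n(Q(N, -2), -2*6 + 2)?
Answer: 8010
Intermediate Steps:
N = -4 (N = -3 - 1 = -4)
(-89*18)*n(Q(N, -2), -2*6 + 2) = -89*18*(-5) = -1602*(-5) = 8010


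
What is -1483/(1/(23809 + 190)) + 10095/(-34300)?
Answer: -244150948639/6860 ≈ -3.5591e+7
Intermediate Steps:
-1483/(1/(23809 + 190)) + 10095/(-34300) = -1483/(1/23999) + 10095*(-1/34300) = -1483/1/23999 - 2019/6860 = -1483*23999 - 2019/6860 = -35590517 - 2019/6860 = -244150948639/6860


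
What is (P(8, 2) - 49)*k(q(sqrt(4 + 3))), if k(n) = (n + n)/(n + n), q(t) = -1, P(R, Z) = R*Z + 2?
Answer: -31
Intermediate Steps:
P(R, Z) = 2 + R*Z
k(n) = 1 (k(n) = (2*n)/((2*n)) = (2*n)*(1/(2*n)) = 1)
(P(8, 2) - 49)*k(q(sqrt(4 + 3))) = ((2 + 8*2) - 49)*1 = ((2 + 16) - 49)*1 = (18 - 49)*1 = -31*1 = -31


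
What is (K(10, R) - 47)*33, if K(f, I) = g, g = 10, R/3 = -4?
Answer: -1221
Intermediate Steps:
R = -12 (R = 3*(-4) = -12)
K(f, I) = 10
(K(10, R) - 47)*33 = (10 - 47)*33 = -37*33 = -1221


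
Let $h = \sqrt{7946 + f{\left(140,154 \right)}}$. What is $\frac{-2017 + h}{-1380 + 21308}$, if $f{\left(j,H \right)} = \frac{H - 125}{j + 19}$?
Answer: $- \frac{2017}{19928} + \frac{\sqrt{200887437}}{3168552} \approx -0.096741$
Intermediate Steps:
$f{\left(j,H \right)} = \frac{-125 + H}{19 + j}$
$h = \frac{\sqrt{200887437}}{159}$ ($h = \sqrt{7946 + \frac{-125 + 154}{19 + 140}} = \sqrt{7946 + \frac{1}{159} \cdot 29} = \sqrt{7946 + \frac{29}{159}} = \sqrt{\frac{1263443}{159}} = \frac{\sqrt{200887437}}{159} \approx 89.141$)
$\frac{-2017 + h}{-1380 + 21308} = \frac{-2017 + \frac{\sqrt{200887437}}{159}}{-1380 + 21308} = \frac{-2017 + \frac{\sqrt{200887437}}{159}}{19928} = \left(-2017 + \frac{\sqrt{200887437}}{159}\right) \frac{1}{19928} = - \frac{2017}{19928} + \frac{\sqrt{200887437}}{3168552}$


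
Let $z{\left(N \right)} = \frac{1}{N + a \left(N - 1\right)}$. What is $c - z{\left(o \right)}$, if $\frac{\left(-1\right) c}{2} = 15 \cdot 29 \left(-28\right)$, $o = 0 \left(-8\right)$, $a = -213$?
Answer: $\frac{5188679}{213} \approx 24360.0$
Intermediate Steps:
$o = 0$
$z{\left(N \right)} = \frac{1}{213 - 212 N}$ ($z{\left(N \right)} = \frac{1}{N - 213 \left(N - 1\right)} = \frac{1}{N - 213 \left(-1 + N\right)} = \frac{1}{N - \left(-213 + 213 N\right)} = \frac{1}{213 - 212 N}$)
$c = 24360$ ($c = - 2 \cdot 15 \cdot 29 \left(-28\right) = - 2 \cdot 435 \left(-28\right) = \left(-2\right) \left(-12180\right) = 24360$)
$c - z{\left(o \right)} = 24360 - \frac{1}{213 - 0} = 24360 - \frac{1}{213 + 0} = 24360 - \frac{1}{213} = \frac{5188679}{213}$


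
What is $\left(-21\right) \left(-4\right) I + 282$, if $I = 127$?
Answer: $10950$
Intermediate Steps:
$\left(-21\right) \left(-4\right) I + 282 = \left(-21\right) \left(-4\right) 127 + 282 = 84 \cdot 127 + 282 = 10668 + 282 = 10950$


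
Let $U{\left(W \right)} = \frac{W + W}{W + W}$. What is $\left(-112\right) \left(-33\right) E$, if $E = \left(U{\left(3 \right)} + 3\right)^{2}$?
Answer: $59136$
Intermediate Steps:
$U{\left(W \right)} = 1$ ($U{\left(W \right)} = \frac{2 W}{2 W} = 2 W \frac{1}{2 W} = 1$)
$E = 16$ ($E = \left(1 + 3\right)^{2} = 4^{2} = 16$)
$\left(-112\right) \left(-33\right) E = \left(-112\right) \left(-33\right) 16 = 3696 \cdot 16 = 59136$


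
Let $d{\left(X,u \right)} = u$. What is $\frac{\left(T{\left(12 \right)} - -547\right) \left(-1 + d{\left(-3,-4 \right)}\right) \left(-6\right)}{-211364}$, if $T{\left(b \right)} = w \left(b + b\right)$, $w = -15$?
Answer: $- \frac{2805}{105682} \approx -0.026542$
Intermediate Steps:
$T{\left(b \right)} = - 30 b$ ($T{\left(b \right)} = - 15 \left(b + b\right) = - 15 \cdot 2 b = - 30 b$)
$\frac{\left(T{\left(12 \right)} - -547\right) \left(-1 + d{\left(-3,-4 \right)}\right) \left(-6\right)}{-211364} = \frac{\left(\left(-30\right) 12 - -547\right) \left(-1 - 4\right) \left(-6\right)}{-211364} = \left(-360 + 547\right) \left(\left(-5\right) \left(-6\right)\right) \left(- \frac{1}{211364}\right) = 187 \cdot 30 \left(- \frac{1}{211364}\right) = 5610 \left(- \frac{1}{211364}\right) = - \frac{2805}{105682}$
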